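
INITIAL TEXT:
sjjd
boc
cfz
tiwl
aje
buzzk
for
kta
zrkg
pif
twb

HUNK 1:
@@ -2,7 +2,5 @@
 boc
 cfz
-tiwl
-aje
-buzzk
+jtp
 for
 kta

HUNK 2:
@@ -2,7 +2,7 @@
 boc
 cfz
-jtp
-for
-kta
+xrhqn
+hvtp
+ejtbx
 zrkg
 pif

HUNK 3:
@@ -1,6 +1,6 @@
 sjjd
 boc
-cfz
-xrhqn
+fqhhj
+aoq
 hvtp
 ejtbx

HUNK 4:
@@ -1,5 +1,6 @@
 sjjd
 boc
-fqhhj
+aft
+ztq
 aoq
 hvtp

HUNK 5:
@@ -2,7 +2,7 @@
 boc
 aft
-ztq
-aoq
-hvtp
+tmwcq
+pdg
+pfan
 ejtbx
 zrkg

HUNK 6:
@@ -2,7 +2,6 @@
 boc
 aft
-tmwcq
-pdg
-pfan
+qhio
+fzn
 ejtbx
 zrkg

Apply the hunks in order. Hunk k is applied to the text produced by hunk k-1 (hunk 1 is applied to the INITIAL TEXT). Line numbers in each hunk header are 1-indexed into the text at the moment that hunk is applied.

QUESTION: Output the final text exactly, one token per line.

Answer: sjjd
boc
aft
qhio
fzn
ejtbx
zrkg
pif
twb

Derivation:
Hunk 1: at line 2 remove [tiwl,aje,buzzk] add [jtp] -> 9 lines: sjjd boc cfz jtp for kta zrkg pif twb
Hunk 2: at line 2 remove [jtp,for,kta] add [xrhqn,hvtp,ejtbx] -> 9 lines: sjjd boc cfz xrhqn hvtp ejtbx zrkg pif twb
Hunk 3: at line 1 remove [cfz,xrhqn] add [fqhhj,aoq] -> 9 lines: sjjd boc fqhhj aoq hvtp ejtbx zrkg pif twb
Hunk 4: at line 1 remove [fqhhj] add [aft,ztq] -> 10 lines: sjjd boc aft ztq aoq hvtp ejtbx zrkg pif twb
Hunk 5: at line 2 remove [ztq,aoq,hvtp] add [tmwcq,pdg,pfan] -> 10 lines: sjjd boc aft tmwcq pdg pfan ejtbx zrkg pif twb
Hunk 6: at line 2 remove [tmwcq,pdg,pfan] add [qhio,fzn] -> 9 lines: sjjd boc aft qhio fzn ejtbx zrkg pif twb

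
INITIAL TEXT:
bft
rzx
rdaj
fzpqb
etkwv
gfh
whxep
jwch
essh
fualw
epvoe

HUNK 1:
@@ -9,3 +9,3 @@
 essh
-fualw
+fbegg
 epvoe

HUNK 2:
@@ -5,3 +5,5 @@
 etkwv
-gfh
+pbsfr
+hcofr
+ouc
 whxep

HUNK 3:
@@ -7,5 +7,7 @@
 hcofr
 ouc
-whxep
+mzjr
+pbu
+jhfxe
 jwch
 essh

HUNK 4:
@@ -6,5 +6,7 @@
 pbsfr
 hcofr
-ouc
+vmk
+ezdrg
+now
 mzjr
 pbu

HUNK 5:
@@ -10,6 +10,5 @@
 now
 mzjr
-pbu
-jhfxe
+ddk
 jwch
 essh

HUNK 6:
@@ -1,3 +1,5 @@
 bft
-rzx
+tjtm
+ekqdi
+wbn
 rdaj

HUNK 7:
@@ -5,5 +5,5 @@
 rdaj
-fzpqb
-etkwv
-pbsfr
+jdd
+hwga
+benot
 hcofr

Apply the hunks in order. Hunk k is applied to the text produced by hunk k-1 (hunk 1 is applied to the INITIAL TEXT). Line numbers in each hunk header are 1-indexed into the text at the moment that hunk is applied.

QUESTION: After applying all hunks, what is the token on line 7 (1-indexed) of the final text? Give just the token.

Answer: hwga

Derivation:
Hunk 1: at line 9 remove [fualw] add [fbegg] -> 11 lines: bft rzx rdaj fzpqb etkwv gfh whxep jwch essh fbegg epvoe
Hunk 2: at line 5 remove [gfh] add [pbsfr,hcofr,ouc] -> 13 lines: bft rzx rdaj fzpqb etkwv pbsfr hcofr ouc whxep jwch essh fbegg epvoe
Hunk 3: at line 7 remove [whxep] add [mzjr,pbu,jhfxe] -> 15 lines: bft rzx rdaj fzpqb etkwv pbsfr hcofr ouc mzjr pbu jhfxe jwch essh fbegg epvoe
Hunk 4: at line 6 remove [ouc] add [vmk,ezdrg,now] -> 17 lines: bft rzx rdaj fzpqb etkwv pbsfr hcofr vmk ezdrg now mzjr pbu jhfxe jwch essh fbegg epvoe
Hunk 5: at line 10 remove [pbu,jhfxe] add [ddk] -> 16 lines: bft rzx rdaj fzpqb etkwv pbsfr hcofr vmk ezdrg now mzjr ddk jwch essh fbegg epvoe
Hunk 6: at line 1 remove [rzx] add [tjtm,ekqdi,wbn] -> 18 lines: bft tjtm ekqdi wbn rdaj fzpqb etkwv pbsfr hcofr vmk ezdrg now mzjr ddk jwch essh fbegg epvoe
Hunk 7: at line 5 remove [fzpqb,etkwv,pbsfr] add [jdd,hwga,benot] -> 18 lines: bft tjtm ekqdi wbn rdaj jdd hwga benot hcofr vmk ezdrg now mzjr ddk jwch essh fbegg epvoe
Final line 7: hwga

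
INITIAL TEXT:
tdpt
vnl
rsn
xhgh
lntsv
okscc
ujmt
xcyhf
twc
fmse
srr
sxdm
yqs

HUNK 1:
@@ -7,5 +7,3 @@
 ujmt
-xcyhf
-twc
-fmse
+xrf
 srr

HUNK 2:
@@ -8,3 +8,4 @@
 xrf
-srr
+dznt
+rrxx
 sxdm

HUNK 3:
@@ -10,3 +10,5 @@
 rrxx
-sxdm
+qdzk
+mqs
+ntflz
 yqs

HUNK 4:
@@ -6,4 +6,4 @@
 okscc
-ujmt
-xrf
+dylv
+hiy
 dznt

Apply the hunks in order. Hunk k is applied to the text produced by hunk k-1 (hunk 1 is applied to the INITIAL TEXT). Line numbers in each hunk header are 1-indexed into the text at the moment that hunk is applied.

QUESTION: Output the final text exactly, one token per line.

Hunk 1: at line 7 remove [xcyhf,twc,fmse] add [xrf] -> 11 lines: tdpt vnl rsn xhgh lntsv okscc ujmt xrf srr sxdm yqs
Hunk 2: at line 8 remove [srr] add [dznt,rrxx] -> 12 lines: tdpt vnl rsn xhgh lntsv okscc ujmt xrf dznt rrxx sxdm yqs
Hunk 3: at line 10 remove [sxdm] add [qdzk,mqs,ntflz] -> 14 lines: tdpt vnl rsn xhgh lntsv okscc ujmt xrf dznt rrxx qdzk mqs ntflz yqs
Hunk 4: at line 6 remove [ujmt,xrf] add [dylv,hiy] -> 14 lines: tdpt vnl rsn xhgh lntsv okscc dylv hiy dznt rrxx qdzk mqs ntflz yqs

Answer: tdpt
vnl
rsn
xhgh
lntsv
okscc
dylv
hiy
dznt
rrxx
qdzk
mqs
ntflz
yqs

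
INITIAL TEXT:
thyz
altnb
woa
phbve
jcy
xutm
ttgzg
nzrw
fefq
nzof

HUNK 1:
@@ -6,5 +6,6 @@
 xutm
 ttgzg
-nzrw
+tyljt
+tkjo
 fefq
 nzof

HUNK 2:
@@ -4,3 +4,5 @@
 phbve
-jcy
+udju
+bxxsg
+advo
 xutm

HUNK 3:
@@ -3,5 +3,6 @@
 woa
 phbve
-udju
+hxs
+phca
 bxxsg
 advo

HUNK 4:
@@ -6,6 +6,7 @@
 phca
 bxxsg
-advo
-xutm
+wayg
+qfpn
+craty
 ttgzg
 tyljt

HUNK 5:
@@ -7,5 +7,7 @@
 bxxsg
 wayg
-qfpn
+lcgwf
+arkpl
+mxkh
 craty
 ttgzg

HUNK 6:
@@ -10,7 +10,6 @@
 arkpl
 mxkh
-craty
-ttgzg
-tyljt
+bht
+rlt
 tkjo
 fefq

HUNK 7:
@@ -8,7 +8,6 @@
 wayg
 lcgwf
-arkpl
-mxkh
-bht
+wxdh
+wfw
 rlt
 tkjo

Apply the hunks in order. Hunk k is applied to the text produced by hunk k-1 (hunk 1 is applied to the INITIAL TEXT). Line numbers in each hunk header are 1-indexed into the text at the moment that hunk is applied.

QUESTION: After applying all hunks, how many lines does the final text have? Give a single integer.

Answer: 15

Derivation:
Hunk 1: at line 6 remove [nzrw] add [tyljt,tkjo] -> 11 lines: thyz altnb woa phbve jcy xutm ttgzg tyljt tkjo fefq nzof
Hunk 2: at line 4 remove [jcy] add [udju,bxxsg,advo] -> 13 lines: thyz altnb woa phbve udju bxxsg advo xutm ttgzg tyljt tkjo fefq nzof
Hunk 3: at line 3 remove [udju] add [hxs,phca] -> 14 lines: thyz altnb woa phbve hxs phca bxxsg advo xutm ttgzg tyljt tkjo fefq nzof
Hunk 4: at line 6 remove [advo,xutm] add [wayg,qfpn,craty] -> 15 lines: thyz altnb woa phbve hxs phca bxxsg wayg qfpn craty ttgzg tyljt tkjo fefq nzof
Hunk 5: at line 7 remove [qfpn] add [lcgwf,arkpl,mxkh] -> 17 lines: thyz altnb woa phbve hxs phca bxxsg wayg lcgwf arkpl mxkh craty ttgzg tyljt tkjo fefq nzof
Hunk 6: at line 10 remove [craty,ttgzg,tyljt] add [bht,rlt] -> 16 lines: thyz altnb woa phbve hxs phca bxxsg wayg lcgwf arkpl mxkh bht rlt tkjo fefq nzof
Hunk 7: at line 8 remove [arkpl,mxkh,bht] add [wxdh,wfw] -> 15 lines: thyz altnb woa phbve hxs phca bxxsg wayg lcgwf wxdh wfw rlt tkjo fefq nzof
Final line count: 15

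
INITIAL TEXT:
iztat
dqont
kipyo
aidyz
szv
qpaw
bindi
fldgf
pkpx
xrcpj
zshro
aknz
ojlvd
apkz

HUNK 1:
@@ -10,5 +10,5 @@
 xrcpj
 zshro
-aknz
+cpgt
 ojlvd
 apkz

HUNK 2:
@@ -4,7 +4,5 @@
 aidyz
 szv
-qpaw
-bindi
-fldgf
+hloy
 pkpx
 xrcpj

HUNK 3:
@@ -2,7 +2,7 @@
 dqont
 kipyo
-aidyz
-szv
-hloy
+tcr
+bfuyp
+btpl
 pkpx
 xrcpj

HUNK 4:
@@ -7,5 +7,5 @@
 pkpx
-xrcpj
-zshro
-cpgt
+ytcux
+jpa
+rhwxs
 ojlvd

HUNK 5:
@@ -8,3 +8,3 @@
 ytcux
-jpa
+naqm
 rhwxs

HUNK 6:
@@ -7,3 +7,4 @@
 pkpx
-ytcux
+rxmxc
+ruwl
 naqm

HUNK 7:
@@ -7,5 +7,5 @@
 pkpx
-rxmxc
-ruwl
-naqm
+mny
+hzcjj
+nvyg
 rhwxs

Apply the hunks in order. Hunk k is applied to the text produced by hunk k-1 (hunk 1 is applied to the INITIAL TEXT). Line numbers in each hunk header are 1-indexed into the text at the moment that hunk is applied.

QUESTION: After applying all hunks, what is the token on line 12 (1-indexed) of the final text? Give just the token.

Answer: ojlvd

Derivation:
Hunk 1: at line 10 remove [aknz] add [cpgt] -> 14 lines: iztat dqont kipyo aidyz szv qpaw bindi fldgf pkpx xrcpj zshro cpgt ojlvd apkz
Hunk 2: at line 4 remove [qpaw,bindi,fldgf] add [hloy] -> 12 lines: iztat dqont kipyo aidyz szv hloy pkpx xrcpj zshro cpgt ojlvd apkz
Hunk 3: at line 2 remove [aidyz,szv,hloy] add [tcr,bfuyp,btpl] -> 12 lines: iztat dqont kipyo tcr bfuyp btpl pkpx xrcpj zshro cpgt ojlvd apkz
Hunk 4: at line 7 remove [xrcpj,zshro,cpgt] add [ytcux,jpa,rhwxs] -> 12 lines: iztat dqont kipyo tcr bfuyp btpl pkpx ytcux jpa rhwxs ojlvd apkz
Hunk 5: at line 8 remove [jpa] add [naqm] -> 12 lines: iztat dqont kipyo tcr bfuyp btpl pkpx ytcux naqm rhwxs ojlvd apkz
Hunk 6: at line 7 remove [ytcux] add [rxmxc,ruwl] -> 13 lines: iztat dqont kipyo tcr bfuyp btpl pkpx rxmxc ruwl naqm rhwxs ojlvd apkz
Hunk 7: at line 7 remove [rxmxc,ruwl,naqm] add [mny,hzcjj,nvyg] -> 13 lines: iztat dqont kipyo tcr bfuyp btpl pkpx mny hzcjj nvyg rhwxs ojlvd apkz
Final line 12: ojlvd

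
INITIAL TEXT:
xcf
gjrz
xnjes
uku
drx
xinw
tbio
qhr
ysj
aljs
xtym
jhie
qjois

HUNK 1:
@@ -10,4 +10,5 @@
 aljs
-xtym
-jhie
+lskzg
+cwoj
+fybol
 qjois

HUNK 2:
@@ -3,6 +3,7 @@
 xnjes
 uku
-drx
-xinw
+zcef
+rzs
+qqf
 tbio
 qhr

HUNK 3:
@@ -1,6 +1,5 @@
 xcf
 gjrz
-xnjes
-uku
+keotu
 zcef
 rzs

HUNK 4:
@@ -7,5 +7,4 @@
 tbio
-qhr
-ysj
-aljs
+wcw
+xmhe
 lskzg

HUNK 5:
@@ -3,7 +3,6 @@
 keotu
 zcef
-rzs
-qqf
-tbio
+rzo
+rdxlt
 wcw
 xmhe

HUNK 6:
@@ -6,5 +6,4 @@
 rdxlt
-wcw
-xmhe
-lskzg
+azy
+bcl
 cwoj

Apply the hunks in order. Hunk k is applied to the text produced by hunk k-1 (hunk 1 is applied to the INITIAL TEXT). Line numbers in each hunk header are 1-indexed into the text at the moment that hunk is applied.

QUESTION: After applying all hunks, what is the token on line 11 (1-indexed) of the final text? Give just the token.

Hunk 1: at line 10 remove [xtym,jhie] add [lskzg,cwoj,fybol] -> 14 lines: xcf gjrz xnjes uku drx xinw tbio qhr ysj aljs lskzg cwoj fybol qjois
Hunk 2: at line 3 remove [drx,xinw] add [zcef,rzs,qqf] -> 15 lines: xcf gjrz xnjes uku zcef rzs qqf tbio qhr ysj aljs lskzg cwoj fybol qjois
Hunk 3: at line 1 remove [xnjes,uku] add [keotu] -> 14 lines: xcf gjrz keotu zcef rzs qqf tbio qhr ysj aljs lskzg cwoj fybol qjois
Hunk 4: at line 7 remove [qhr,ysj,aljs] add [wcw,xmhe] -> 13 lines: xcf gjrz keotu zcef rzs qqf tbio wcw xmhe lskzg cwoj fybol qjois
Hunk 5: at line 3 remove [rzs,qqf,tbio] add [rzo,rdxlt] -> 12 lines: xcf gjrz keotu zcef rzo rdxlt wcw xmhe lskzg cwoj fybol qjois
Hunk 6: at line 6 remove [wcw,xmhe,lskzg] add [azy,bcl] -> 11 lines: xcf gjrz keotu zcef rzo rdxlt azy bcl cwoj fybol qjois
Final line 11: qjois

Answer: qjois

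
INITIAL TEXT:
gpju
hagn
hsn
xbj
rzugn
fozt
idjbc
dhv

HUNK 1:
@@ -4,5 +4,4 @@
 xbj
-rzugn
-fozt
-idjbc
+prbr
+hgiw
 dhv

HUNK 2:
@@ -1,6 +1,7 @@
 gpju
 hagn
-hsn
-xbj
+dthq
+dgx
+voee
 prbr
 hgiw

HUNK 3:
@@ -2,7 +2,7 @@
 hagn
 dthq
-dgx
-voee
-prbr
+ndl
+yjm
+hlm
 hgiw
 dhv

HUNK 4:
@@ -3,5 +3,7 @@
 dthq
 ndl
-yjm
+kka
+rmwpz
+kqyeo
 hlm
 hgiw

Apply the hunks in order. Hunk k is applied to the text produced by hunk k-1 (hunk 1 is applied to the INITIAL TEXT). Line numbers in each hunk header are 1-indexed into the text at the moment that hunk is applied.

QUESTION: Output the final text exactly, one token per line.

Hunk 1: at line 4 remove [rzugn,fozt,idjbc] add [prbr,hgiw] -> 7 lines: gpju hagn hsn xbj prbr hgiw dhv
Hunk 2: at line 1 remove [hsn,xbj] add [dthq,dgx,voee] -> 8 lines: gpju hagn dthq dgx voee prbr hgiw dhv
Hunk 3: at line 2 remove [dgx,voee,prbr] add [ndl,yjm,hlm] -> 8 lines: gpju hagn dthq ndl yjm hlm hgiw dhv
Hunk 4: at line 3 remove [yjm] add [kka,rmwpz,kqyeo] -> 10 lines: gpju hagn dthq ndl kka rmwpz kqyeo hlm hgiw dhv

Answer: gpju
hagn
dthq
ndl
kka
rmwpz
kqyeo
hlm
hgiw
dhv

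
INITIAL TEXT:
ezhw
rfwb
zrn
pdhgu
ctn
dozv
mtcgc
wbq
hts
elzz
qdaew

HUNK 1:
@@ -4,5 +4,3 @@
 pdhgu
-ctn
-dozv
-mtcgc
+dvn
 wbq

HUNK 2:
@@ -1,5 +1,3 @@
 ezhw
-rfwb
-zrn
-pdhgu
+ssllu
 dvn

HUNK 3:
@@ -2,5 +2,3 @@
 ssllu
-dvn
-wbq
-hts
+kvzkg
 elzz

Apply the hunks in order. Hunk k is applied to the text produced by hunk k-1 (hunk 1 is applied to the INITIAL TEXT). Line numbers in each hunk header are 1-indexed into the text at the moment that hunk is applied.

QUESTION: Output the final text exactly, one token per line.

Hunk 1: at line 4 remove [ctn,dozv,mtcgc] add [dvn] -> 9 lines: ezhw rfwb zrn pdhgu dvn wbq hts elzz qdaew
Hunk 2: at line 1 remove [rfwb,zrn,pdhgu] add [ssllu] -> 7 lines: ezhw ssllu dvn wbq hts elzz qdaew
Hunk 3: at line 2 remove [dvn,wbq,hts] add [kvzkg] -> 5 lines: ezhw ssllu kvzkg elzz qdaew

Answer: ezhw
ssllu
kvzkg
elzz
qdaew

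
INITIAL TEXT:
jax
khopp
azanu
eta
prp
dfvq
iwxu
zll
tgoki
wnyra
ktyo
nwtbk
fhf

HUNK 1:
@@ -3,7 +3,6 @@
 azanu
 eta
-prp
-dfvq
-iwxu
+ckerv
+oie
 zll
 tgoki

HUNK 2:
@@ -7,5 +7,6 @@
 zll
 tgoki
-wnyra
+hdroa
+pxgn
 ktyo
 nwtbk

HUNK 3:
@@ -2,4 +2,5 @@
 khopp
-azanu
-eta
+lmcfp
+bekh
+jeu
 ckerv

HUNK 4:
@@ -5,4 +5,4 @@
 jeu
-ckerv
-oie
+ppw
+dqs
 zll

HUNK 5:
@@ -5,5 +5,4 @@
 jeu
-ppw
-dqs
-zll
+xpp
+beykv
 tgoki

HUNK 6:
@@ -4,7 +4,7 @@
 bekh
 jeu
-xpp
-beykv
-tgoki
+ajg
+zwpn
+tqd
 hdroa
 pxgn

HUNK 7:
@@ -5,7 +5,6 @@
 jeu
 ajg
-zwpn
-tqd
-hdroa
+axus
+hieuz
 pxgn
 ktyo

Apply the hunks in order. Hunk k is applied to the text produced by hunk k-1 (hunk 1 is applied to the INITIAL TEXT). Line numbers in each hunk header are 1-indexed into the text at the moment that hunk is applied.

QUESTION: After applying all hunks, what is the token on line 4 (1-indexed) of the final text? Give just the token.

Hunk 1: at line 3 remove [prp,dfvq,iwxu] add [ckerv,oie] -> 12 lines: jax khopp azanu eta ckerv oie zll tgoki wnyra ktyo nwtbk fhf
Hunk 2: at line 7 remove [wnyra] add [hdroa,pxgn] -> 13 lines: jax khopp azanu eta ckerv oie zll tgoki hdroa pxgn ktyo nwtbk fhf
Hunk 3: at line 2 remove [azanu,eta] add [lmcfp,bekh,jeu] -> 14 lines: jax khopp lmcfp bekh jeu ckerv oie zll tgoki hdroa pxgn ktyo nwtbk fhf
Hunk 4: at line 5 remove [ckerv,oie] add [ppw,dqs] -> 14 lines: jax khopp lmcfp bekh jeu ppw dqs zll tgoki hdroa pxgn ktyo nwtbk fhf
Hunk 5: at line 5 remove [ppw,dqs,zll] add [xpp,beykv] -> 13 lines: jax khopp lmcfp bekh jeu xpp beykv tgoki hdroa pxgn ktyo nwtbk fhf
Hunk 6: at line 4 remove [xpp,beykv,tgoki] add [ajg,zwpn,tqd] -> 13 lines: jax khopp lmcfp bekh jeu ajg zwpn tqd hdroa pxgn ktyo nwtbk fhf
Hunk 7: at line 5 remove [zwpn,tqd,hdroa] add [axus,hieuz] -> 12 lines: jax khopp lmcfp bekh jeu ajg axus hieuz pxgn ktyo nwtbk fhf
Final line 4: bekh

Answer: bekh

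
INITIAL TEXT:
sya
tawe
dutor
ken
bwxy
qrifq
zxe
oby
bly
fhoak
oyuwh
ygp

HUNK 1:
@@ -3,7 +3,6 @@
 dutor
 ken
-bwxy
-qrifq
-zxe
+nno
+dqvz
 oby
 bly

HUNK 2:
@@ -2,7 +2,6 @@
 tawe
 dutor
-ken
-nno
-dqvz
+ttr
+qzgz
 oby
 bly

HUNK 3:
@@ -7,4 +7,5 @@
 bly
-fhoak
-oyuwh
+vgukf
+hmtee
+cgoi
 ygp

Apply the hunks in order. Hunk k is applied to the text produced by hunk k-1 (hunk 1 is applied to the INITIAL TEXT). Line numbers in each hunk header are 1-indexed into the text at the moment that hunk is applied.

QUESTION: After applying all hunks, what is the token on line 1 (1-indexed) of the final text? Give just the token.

Hunk 1: at line 3 remove [bwxy,qrifq,zxe] add [nno,dqvz] -> 11 lines: sya tawe dutor ken nno dqvz oby bly fhoak oyuwh ygp
Hunk 2: at line 2 remove [ken,nno,dqvz] add [ttr,qzgz] -> 10 lines: sya tawe dutor ttr qzgz oby bly fhoak oyuwh ygp
Hunk 3: at line 7 remove [fhoak,oyuwh] add [vgukf,hmtee,cgoi] -> 11 lines: sya tawe dutor ttr qzgz oby bly vgukf hmtee cgoi ygp
Final line 1: sya

Answer: sya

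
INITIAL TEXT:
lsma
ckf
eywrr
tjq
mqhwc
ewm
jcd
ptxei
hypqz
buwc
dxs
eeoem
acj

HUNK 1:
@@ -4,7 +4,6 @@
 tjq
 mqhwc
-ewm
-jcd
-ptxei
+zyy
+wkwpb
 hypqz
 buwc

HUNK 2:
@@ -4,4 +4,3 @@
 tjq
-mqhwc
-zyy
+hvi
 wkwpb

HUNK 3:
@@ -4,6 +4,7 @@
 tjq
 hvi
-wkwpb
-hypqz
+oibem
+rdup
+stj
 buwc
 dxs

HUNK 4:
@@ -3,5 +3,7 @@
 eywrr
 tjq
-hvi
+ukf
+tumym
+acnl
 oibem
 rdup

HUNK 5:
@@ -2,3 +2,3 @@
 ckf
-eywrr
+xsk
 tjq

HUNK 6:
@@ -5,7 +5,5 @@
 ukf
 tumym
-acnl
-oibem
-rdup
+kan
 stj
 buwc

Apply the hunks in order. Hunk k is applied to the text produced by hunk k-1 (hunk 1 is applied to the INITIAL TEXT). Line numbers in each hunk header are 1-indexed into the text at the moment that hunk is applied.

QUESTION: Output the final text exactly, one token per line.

Hunk 1: at line 4 remove [ewm,jcd,ptxei] add [zyy,wkwpb] -> 12 lines: lsma ckf eywrr tjq mqhwc zyy wkwpb hypqz buwc dxs eeoem acj
Hunk 2: at line 4 remove [mqhwc,zyy] add [hvi] -> 11 lines: lsma ckf eywrr tjq hvi wkwpb hypqz buwc dxs eeoem acj
Hunk 3: at line 4 remove [wkwpb,hypqz] add [oibem,rdup,stj] -> 12 lines: lsma ckf eywrr tjq hvi oibem rdup stj buwc dxs eeoem acj
Hunk 4: at line 3 remove [hvi] add [ukf,tumym,acnl] -> 14 lines: lsma ckf eywrr tjq ukf tumym acnl oibem rdup stj buwc dxs eeoem acj
Hunk 5: at line 2 remove [eywrr] add [xsk] -> 14 lines: lsma ckf xsk tjq ukf tumym acnl oibem rdup stj buwc dxs eeoem acj
Hunk 6: at line 5 remove [acnl,oibem,rdup] add [kan] -> 12 lines: lsma ckf xsk tjq ukf tumym kan stj buwc dxs eeoem acj

Answer: lsma
ckf
xsk
tjq
ukf
tumym
kan
stj
buwc
dxs
eeoem
acj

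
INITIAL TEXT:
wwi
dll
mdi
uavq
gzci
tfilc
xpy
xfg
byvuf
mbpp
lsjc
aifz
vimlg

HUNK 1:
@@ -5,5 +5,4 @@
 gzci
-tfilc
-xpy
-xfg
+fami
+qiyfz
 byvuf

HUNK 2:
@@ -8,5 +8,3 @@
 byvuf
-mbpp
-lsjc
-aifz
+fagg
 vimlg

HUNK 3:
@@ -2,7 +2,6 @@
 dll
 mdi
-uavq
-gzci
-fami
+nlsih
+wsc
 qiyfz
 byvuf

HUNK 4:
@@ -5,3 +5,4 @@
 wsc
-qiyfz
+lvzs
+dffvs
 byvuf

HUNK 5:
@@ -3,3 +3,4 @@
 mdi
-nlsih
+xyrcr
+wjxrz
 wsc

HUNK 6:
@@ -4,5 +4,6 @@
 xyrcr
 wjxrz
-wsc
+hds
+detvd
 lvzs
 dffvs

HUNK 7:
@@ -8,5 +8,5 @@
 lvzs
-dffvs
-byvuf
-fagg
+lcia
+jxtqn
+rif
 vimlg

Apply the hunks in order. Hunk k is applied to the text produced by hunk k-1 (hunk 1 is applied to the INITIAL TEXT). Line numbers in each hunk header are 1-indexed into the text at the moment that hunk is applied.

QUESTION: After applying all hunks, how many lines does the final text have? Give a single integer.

Hunk 1: at line 5 remove [tfilc,xpy,xfg] add [fami,qiyfz] -> 12 lines: wwi dll mdi uavq gzci fami qiyfz byvuf mbpp lsjc aifz vimlg
Hunk 2: at line 8 remove [mbpp,lsjc,aifz] add [fagg] -> 10 lines: wwi dll mdi uavq gzci fami qiyfz byvuf fagg vimlg
Hunk 3: at line 2 remove [uavq,gzci,fami] add [nlsih,wsc] -> 9 lines: wwi dll mdi nlsih wsc qiyfz byvuf fagg vimlg
Hunk 4: at line 5 remove [qiyfz] add [lvzs,dffvs] -> 10 lines: wwi dll mdi nlsih wsc lvzs dffvs byvuf fagg vimlg
Hunk 5: at line 3 remove [nlsih] add [xyrcr,wjxrz] -> 11 lines: wwi dll mdi xyrcr wjxrz wsc lvzs dffvs byvuf fagg vimlg
Hunk 6: at line 4 remove [wsc] add [hds,detvd] -> 12 lines: wwi dll mdi xyrcr wjxrz hds detvd lvzs dffvs byvuf fagg vimlg
Hunk 7: at line 8 remove [dffvs,byvuf,fagg] add [lcia,jxtqn,rif] -> 12 lines: wwi dll mdi xyrcr wjxrz hds detvd lvzs lcia jxtqn rif vimlg
Final line count: 12

Answer: 12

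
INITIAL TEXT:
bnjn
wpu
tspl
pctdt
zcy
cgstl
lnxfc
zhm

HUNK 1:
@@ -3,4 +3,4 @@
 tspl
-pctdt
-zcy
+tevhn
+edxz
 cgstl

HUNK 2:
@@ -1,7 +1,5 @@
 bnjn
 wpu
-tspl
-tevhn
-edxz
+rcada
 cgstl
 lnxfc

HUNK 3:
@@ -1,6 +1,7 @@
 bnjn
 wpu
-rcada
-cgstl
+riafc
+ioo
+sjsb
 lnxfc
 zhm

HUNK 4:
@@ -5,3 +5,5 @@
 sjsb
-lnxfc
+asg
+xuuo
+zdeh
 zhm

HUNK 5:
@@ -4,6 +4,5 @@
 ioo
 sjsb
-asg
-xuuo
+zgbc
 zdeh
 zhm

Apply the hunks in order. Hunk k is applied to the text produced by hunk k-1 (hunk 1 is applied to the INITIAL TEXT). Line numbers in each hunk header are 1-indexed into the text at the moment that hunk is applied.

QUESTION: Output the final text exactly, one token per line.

Answer: bnjn
wpu
riafc
ioo
sjsb
zgbc
zdeh
zhm

Derivation:
Hunk 1: at line 3 remove [pctdt,zcy] add [tevhn,edxz] -> 8 lines: bnjn wpu tspl tevhn edxz cgstl lnxfc zhm
Hunk 2: at line 1 remove [tspl,tevhn,edxz] add [rcada] -> 6 lines: bnjn wpu rcada cgstl lnxfc zhm
Hunk 3: at line 1 remove [rcada,cgstl] add [riafc,ioo,sjsb] -> 7 lines: bnjn wpu riafc ioo sjsb lnxfc zhm
Hunk 4: at line 5 remove [lnxfc] add [asg,xuuo,zdeh] -> 9 lines: bnjn wpu riafc ioo sjsb asg xuuo zdeh zhm
Hunk 5: at line 4 remove [asg,xuuo] add [zgbc] -> 8 lines: bnjn wpu riafc ioo sjsb zgbc zdeh zhm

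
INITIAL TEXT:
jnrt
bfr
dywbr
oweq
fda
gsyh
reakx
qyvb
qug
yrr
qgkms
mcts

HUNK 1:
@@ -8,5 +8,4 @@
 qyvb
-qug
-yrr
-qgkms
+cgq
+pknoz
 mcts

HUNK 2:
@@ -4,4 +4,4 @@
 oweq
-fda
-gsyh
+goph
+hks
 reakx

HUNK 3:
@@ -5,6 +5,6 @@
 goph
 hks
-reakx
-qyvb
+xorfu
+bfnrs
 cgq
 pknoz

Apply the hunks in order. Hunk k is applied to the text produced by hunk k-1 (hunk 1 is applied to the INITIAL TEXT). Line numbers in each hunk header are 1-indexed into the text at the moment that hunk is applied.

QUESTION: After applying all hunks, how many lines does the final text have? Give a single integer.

Answer: 11

Derivation:
Hunk 1: at line 8 remove [qug,yrr,qgkms] add [cgq,pknoz] -> 11 lines: jnrt bfr dywbr oweq fda gsyh reakx qyvb cgq pknoz mcts
Hunk 2: at line 4 remove [fda,gsyh] add [goph,hks] -> 11 lines: jnrt bfr dywbr oweq goph hks reakx qyvb cgq pknoz mcts
Hunk 3: at line 5 remove [reakx,qyvb] add [xorfu,bfnrs] -> 11 lines: jnrt bfr dywbr oweq goph hks xorfu bfnrs cgq pknoz mcts
Final line count: 11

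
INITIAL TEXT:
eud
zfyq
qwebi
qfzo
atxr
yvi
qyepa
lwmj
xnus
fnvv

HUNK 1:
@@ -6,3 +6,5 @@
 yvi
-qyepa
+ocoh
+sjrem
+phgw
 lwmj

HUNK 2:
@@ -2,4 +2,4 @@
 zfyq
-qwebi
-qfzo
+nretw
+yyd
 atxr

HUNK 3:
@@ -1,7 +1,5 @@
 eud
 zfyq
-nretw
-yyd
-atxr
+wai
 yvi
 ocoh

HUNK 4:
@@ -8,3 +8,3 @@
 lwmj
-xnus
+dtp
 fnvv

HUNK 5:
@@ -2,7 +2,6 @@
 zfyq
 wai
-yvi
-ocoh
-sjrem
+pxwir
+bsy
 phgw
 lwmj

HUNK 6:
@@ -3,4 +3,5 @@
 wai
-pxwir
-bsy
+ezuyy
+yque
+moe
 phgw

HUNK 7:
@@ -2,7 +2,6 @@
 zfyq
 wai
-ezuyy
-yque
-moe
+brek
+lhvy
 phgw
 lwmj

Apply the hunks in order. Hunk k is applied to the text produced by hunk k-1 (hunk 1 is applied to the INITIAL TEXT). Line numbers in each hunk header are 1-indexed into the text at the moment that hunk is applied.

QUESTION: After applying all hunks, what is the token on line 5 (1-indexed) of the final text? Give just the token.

Hunk 1: at line 6 remove [qyepa] add [ocoh,sjrem,phgw] -> 12 lines: eud zfyq qwebi qfzo atxr yvi ocoh sjrem phgw lwmj xnus fnvv
Hunk 2: at line 2 remove [qwebi,qfzo] add [nretw,yyd] -> 12 lines: eud zfyq nretw yyd atxr yvi ocoh sjrem phgw lwmj xnus fnvv
Hunk 3: at line 1 remove [nretw,yyd,atxr] add [wai] -> 10 lines: eud zfyq wai yvi ocoh sjrem phgw lwmj xnus fnvv
Hunk 4: at line 8 remove [xnus] add [dtp] -> 10 lines: eud zfyq wai yvi ocoh sjrem phgw lwmj dtp fnvv
Hunk 5: at line 2 remove [yvi,ocoh,sjrem] add [pxwir,bsy] -> 9 lines: eud zfyq wai pxwir bsy phgw lwmj dtp fnvv
Hunk 6: at line 3 remove [pxwir,bsy] add [ezuyy,yque,moe] -> 10 lines: eud zfyq wai ezuyy yque moe phgw lwmj dtp fnvv
Hunk 7: at line 2 remove [ezuyy,yque,moe] add [brek,lhvy] -> 9 lines: eud zfyq wai brek lhvy phgw lwmj dtp fnvv
Final line 5: lhvy

Answer: lhvy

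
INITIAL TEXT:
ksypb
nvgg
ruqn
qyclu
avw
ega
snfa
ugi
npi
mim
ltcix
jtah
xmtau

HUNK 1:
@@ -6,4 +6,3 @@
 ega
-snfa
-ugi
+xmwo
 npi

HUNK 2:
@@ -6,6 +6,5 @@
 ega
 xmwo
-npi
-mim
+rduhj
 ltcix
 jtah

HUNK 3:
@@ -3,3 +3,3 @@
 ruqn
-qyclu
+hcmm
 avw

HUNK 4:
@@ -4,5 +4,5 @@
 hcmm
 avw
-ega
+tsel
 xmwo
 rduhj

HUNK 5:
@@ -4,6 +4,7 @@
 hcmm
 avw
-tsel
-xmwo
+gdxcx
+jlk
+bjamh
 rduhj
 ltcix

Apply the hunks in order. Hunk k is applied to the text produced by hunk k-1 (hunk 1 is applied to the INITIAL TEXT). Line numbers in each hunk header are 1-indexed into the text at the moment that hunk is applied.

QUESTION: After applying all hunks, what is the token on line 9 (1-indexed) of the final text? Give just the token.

Answer: rduhj

Derivation:
Hunk 1: at line 6 remove [snfa,ugi] add [xmwo] -> 12 lines: ksypb nvgg ruqn qyclu avw ega xmwo npi mim ltcix jtah xmtau
Hunk 2: at line 6 remove [npi,mim] add [rduhj] -> 11 lines: ksypb nvgg ruqn qyclu avw ega xmwo rduhj ltcix jtah xmtau
Hunk 3: at line 3 remove [qyclu] add [hcmm] -> 11 lines: ksypb nvgg ruqn hcmm avw ega xmwo rduhj ltcix jtah xmtau
Hunk 4: at line 4 remove [ega] add [tsel] -> 11 lines: ksypb nvgg ruqn hcmm avw tsel xmwo rduhj ltcix jtah xmtau
Hunk 5: at line 4 remove [tsel,xmwo] add [gdxcx,jlk,bjamh] -> 12 lines: ksypb nvgg ruqn hcmm avw gdxcx jlk bjamh rduhj ltcix jtah xmtau
Final line 9: rduhj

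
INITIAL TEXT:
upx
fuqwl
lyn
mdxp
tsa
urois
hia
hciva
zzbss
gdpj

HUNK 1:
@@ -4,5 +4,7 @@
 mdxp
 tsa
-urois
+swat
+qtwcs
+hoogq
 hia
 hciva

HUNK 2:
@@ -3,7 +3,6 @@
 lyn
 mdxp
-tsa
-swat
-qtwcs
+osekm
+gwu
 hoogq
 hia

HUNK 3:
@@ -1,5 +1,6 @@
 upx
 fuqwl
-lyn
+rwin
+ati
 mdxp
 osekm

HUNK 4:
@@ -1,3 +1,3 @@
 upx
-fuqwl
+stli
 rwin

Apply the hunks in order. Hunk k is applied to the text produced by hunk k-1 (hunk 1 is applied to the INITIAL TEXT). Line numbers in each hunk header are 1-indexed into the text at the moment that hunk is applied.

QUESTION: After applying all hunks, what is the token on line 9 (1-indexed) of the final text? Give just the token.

Answer: hia

Derivation:
Hunk 1: at line 4 remove [urois] add [swat,qtwcs,hoogq] -> 12 lines: upx fuqwl lyn mdxp tsa swat qtwcs hoogq hia hciva zzbss gdpj
Hunk 2: at line 3 remove [tsa,swat,qtwcs] add [osekm,gwu] -> 11 lines: upx fuqwl lyn mdxp osekm gwu hoogq hia hciva zzbss gdpj
Hunk 3: at line 1 remove [lyn] add [rwin,ati] -> 12 lines: upx fuqwl rwin ati mdxp osekm gwu hoogq hia hciva zzbss gdpj
Hunk 4: at line 1 remove [fuqwl] add [stli] -> 12 lines: upx stli rwin ati mdxp osekm gwu hoogq hia hciva zzbss gdpj
Final line 9: hia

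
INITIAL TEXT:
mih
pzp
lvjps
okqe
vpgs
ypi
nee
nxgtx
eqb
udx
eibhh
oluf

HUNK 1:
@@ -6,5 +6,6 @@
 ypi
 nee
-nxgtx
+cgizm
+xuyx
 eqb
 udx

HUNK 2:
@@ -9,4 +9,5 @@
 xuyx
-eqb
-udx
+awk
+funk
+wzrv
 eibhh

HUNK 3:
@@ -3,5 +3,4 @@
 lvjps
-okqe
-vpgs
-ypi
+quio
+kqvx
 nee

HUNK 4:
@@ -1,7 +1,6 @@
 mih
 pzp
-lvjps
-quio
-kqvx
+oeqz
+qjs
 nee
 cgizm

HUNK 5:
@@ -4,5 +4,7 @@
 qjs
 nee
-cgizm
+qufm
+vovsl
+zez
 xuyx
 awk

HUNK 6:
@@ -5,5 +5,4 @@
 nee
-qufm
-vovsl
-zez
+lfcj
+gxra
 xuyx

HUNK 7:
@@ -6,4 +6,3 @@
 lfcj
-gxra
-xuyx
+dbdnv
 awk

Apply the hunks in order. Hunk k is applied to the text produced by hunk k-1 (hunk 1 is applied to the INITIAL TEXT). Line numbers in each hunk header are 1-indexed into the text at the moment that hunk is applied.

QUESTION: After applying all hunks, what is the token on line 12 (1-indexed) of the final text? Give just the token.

Hunk 1: at line 6 remove [nxgtx] add [cgizm,xuyx] -> 13 lines: mih pzp lvjps okqe vpgs ypi nee cgizm xuyx eqb udx eibhh oluf
Hunk 2: at line 9 remove [eqb,udx] add [awk,funk,wzrv] -> 14 lines: mih pzp lvjps okqe vpgs ypi nee cgizm xuyx awk funk wzrv eibhh oluf
Hunk 3: at line 3 remove [okqe,vpgs,ypi] add [quio,kqvx] -> 13 lines: mih pzp lvjps quio kqvx nee cgizm xuyx awk funk wzrv eibhh oluf
Hunk 4: at line 1 remove [lvjps,quio,kqvx] add [oeqz,qjs] -> 12 lines: mih pzp oeqz qjs nee cgizm xuyx awk funk wzrv eibhh oluf
Hunk 5: at line 4 remove [cgizm] add [qufm,vovsl,zez] -> 14 lines: mih pzp oeqz qjs nee qufm vovsl zez xuyx awk funk wzrv eibhh oluf
Hunk 6: at line 5 remove [qufm,vovsl,zez] add [lfcj,gxra] -> 13 lines: mih pzp oeqz qjs nee lfcj gxra xuyx awk funk wzrv eibhh oluf
Hunk 7: at line 6 remove [gxra,xuyx] add [dbdnv] -> 12 lines: mih pzp oeqz qjs nee lfcj dbdnv awk funk wzrv eibhh oluf
Final line 12: oluf

Answer: oluf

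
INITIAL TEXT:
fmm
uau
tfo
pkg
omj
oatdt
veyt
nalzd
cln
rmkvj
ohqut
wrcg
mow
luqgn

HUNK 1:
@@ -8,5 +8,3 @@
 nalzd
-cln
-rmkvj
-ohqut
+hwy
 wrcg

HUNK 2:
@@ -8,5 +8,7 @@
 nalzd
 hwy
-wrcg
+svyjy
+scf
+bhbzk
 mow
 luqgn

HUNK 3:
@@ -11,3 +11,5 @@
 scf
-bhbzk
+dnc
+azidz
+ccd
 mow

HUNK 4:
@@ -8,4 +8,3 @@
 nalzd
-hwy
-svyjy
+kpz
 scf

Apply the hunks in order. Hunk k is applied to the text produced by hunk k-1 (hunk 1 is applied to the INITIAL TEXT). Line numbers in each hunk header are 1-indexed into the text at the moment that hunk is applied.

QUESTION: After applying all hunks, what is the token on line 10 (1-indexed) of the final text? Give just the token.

Answer: scf

Derivation:
Hunk 1: at line 8 remove [cln,rmkvj,ohqut] add [hwy] -> 12 lines: fmm uau tfo pkg omj oatdt veyt nalzd hwy wrcg mow luqgn
Hunk 2: at line 8 remove [wrcg] add [svyjy,scf,bhbzk] -> 14 lines: fmm uau tfo pkg omj oatdt veyt nalzd hwy svyjy scf bhbzk mow luqgn
Hunk 3: at line 11 remove [bhbzk] add [dnc,azidz,ccd] -> 16 lines: fmm uau tfo pkg omj oatdt veyt nalzd hwy svyjy scf dnc azidz ccd mow luqgn
Hunk 4: at line 8 remove [hwy,svyjy] add [kpz] -> 15 lines: fmm uau tfo pkg omj oatdt veyt nalzd kpz scf dnc azidz ccd mow luqgn
Final line 10: scf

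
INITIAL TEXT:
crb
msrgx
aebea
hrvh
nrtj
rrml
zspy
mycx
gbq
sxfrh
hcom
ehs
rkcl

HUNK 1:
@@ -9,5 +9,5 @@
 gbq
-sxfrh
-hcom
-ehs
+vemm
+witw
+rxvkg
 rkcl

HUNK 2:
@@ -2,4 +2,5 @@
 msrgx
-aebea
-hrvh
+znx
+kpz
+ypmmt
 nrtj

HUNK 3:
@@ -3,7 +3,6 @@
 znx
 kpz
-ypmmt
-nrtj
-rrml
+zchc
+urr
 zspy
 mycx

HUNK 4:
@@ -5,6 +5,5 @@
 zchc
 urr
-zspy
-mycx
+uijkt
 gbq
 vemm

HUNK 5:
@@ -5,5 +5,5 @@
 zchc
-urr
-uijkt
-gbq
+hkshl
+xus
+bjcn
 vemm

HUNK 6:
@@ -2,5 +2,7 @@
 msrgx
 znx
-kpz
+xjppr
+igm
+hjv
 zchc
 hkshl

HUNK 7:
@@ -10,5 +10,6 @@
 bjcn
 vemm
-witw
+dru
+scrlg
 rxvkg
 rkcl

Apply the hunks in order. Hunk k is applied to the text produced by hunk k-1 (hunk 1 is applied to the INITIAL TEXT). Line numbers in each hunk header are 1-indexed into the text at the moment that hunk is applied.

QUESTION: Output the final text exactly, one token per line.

Answer: crb
msrgx
znx
xjppr
igm
hjv
zchc
hkshl
xus
bjcn
vemm
dru
scrlg
rxvkg
rkcl

Derivation:
Hunk 1: at line 9 remove [sxfrh,hcom,ehs] add [vemm,witw,rxvkg] -> 13 lines: crb msrgx aebea hrvh nrtj rrml zspy mycx gbq vemm witw rxvkg rkcl
Hunk 2: at line 2 remove [aebea,hrvh] add [znx,kpz,ypmmt] -> 14 lines: crb msrgx znx kpz ypmmt nrtj rrml zspy mycx gbq vemm witw rxvkg rkcl
Hunk 3: at line 3 remove [ypmmt,nrtj,rrml] add [zchc,urr] -> 13 lines: crb msrgx znx kpz zchc urr zspy mycx gbq vemm witw rxvkg rkcl
Hunk 4: at line 5 remove [zspy,mycx] add [uijkt] -> 12 lines: crb msrgx znx kpz zchc urr uijkt gbq vemm witw rxvkg rkcl
Hunk 5: at line 5 remove [urr,uijkt,gbq] add [hkshl,xus,bjcn] -> 12 lines: crb msrgx znx kpz zchc hkshl xus bjcn vemm witw rxvkg rkcl
Hunk 6: at line 2 remove [kpz] add [xjppr,igm,hjv] -> 14 lines: crb msrgx znx xjppr igm hjv zchc hkshl xus bjcn vemm witw rxvkg rkcl
Hunk 7: at line 10 remove [witw] add [dru,scrlg] -> 15 lines: crb msrgx znx xjppr igm hjv zchc hkshl xus bjcn vemm dru scrlg rxvkg rkcl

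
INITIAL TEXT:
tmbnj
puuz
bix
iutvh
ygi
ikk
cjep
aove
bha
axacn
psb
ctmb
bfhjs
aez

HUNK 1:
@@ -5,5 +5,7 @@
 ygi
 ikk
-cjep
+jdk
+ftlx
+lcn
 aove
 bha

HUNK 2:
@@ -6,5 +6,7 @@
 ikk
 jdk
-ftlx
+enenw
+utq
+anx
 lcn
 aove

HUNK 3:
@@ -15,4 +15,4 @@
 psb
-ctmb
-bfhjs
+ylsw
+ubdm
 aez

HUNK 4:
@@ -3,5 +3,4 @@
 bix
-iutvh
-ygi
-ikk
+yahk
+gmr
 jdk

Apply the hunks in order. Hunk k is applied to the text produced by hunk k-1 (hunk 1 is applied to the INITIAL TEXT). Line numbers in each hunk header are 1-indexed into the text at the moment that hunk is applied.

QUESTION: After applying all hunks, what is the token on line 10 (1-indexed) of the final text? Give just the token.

Hunk 1: at line 5 remove [cjep] add [jdk,ftlx,lcn] -> 16 lines: tmbnj puuz bix iutvh ygi ikk jdk ftlx lcn aove bha axacn psb ctmb bfhjs aez
Hunk 2: at line 6 remove [ftlx] add [enenw,utq,anx] -> 18 lines: tmbnj puuz bix iutvh ygi ikk jdk enenw utq anx lcn aove bha axacn psb ctmb bfhjs aez
Hunk 3: at line 15 remove [ctmb,bfhjs] add [ylsw,ubdm] -> 18 lines: tmbnj puuz bix iutvh ygi ikk jdk enenw utq anx lcn aove bha axacn psb ylsw ubdm aez
Hunk 4: at line 3 remove [iutvh,ygi,ikk] add [yahk,gmr] -> 17 lines: tmbnj puuz bix yahk gmr jdk enenw utq anx lcn aove bha axacn psb ylsw ubdm aez
Final line 10: lcn

Answer: lcn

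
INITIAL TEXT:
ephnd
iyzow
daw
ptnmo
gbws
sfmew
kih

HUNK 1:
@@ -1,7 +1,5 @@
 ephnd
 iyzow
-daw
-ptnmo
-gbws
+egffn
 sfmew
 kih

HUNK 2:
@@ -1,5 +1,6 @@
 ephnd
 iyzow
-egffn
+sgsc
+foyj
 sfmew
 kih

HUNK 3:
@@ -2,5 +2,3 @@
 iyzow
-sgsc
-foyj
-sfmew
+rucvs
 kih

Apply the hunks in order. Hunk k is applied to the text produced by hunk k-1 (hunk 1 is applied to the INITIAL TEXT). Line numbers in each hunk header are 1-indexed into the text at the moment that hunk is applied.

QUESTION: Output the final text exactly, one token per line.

Hunk 1: at line 1 remove [daw,ptnmo,gbws] add [egffn] -> 5 lines: ephnd iyzow egffn sfmew kih
Hunk 2: at line 1 remove [egffn] add [sgsc,foyj] -> 6 lines: ephnd iyzow sgsc foyj sfmew kih
Hunk 3: at line 2 remove [sgsc,foyj,sfmew] add [rucvs] -> 4 lines: ephnd iyzow rucvs kih

Answer: ephnd
iyzow
rucvs
kih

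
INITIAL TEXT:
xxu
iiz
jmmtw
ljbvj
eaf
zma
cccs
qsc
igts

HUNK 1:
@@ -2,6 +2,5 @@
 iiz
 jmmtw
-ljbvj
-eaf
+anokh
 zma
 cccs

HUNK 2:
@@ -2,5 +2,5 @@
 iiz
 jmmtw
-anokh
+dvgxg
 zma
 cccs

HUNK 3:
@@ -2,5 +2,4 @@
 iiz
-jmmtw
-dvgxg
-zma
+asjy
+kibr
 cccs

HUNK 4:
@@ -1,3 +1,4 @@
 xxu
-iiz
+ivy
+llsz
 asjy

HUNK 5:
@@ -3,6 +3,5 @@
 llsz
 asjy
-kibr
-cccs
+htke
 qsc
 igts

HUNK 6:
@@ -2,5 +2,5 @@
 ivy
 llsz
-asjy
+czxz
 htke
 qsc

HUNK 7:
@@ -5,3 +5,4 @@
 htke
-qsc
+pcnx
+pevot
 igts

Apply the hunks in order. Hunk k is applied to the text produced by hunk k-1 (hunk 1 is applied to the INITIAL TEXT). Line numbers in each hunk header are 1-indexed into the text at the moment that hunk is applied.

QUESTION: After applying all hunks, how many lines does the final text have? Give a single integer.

Answer: 8

Derivation:
Hunk 1: at line 2 remove [ljbvj,eaf] add [anokh] -> 8 lines: xxu iiz jmmtw anokh zma cccs qsc igts
Hunk 2: at line 2 remove [anokh] add [dvgxg] -> 8 lines: xxu iiz jmmtw dvgxg zma cccs qsc igts
Hunk 3: at line 2 remove [jmmtw,dvgxg,zma] add [asjy,kibr] -> 7 lines: xxu iiz asjy kibr cccs qsc igts
Hunk 4: at line 1 remove [iiz] add [ivy,llsz] -> 8 lines: xxu ivy llsz asjy kibr cccs qsc igts
Hunk 5: at line 3 remove [kibr,cccs] add [htke] -> 7 lines: xxu ivy llsz asjy htke qsc igts
Hunk 6: at line 2 remove [asjy] add [czxz] -> 7 lines: xxu ivy llsz czxz htke qsc igts
Hunk 7: at line 5 remove [qsc] add [pcnx,pevot] -> 8 lines: xxu ivy llsz czxz htke pcnx pevot igts
Final line count: 8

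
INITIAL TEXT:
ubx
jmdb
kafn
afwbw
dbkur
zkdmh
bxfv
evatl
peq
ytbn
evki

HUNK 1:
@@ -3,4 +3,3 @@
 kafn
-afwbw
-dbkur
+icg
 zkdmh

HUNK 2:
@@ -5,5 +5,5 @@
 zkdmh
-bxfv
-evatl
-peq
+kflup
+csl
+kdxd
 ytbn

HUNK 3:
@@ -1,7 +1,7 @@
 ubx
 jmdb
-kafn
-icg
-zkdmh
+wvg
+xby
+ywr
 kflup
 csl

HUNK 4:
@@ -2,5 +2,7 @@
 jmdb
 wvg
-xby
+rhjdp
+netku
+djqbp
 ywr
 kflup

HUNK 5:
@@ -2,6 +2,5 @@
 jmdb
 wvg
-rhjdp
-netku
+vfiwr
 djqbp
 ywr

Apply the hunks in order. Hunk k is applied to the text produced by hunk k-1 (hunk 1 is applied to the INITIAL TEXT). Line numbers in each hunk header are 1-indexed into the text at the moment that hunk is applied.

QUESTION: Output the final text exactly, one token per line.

Answer: ubx
jmdb
wvg
vfiwr
djqbp
ywr
kflup
csl
kdxd
ytbn
evki

Derivation:
Hunk 1: at line 3 remove [afwbw,dbkur] add [icg] -> 10 lines: ubx jmdb kafn icg zkdmh bxfv evatl peq ytbn evki
Hunk 2: at line 5 remove [bxfv,evatl,peq] add [kflup,csl,kdxd] -> 10 lines: ubx jmdb kafn icg zkdmh kflup csl kdxd ytbn evki
Hunk 3: at line 1 remove [kafn,icg,zkdmh] add [wvg,xby,ywr] -> 10 lines: ubx jmdb wvg xby ywr kflup csl kdxd ytbn evki
Hunk 4: at line 2 remove [xby] add [rhjdp,netku,djqbp] -> 12 lines: ubx jmdb wvg rhjdp netku djqbp ywr kflup csl kdxd ytbn evki
Hunk 5: at line 2 remove [rhjdp,netku] add [vfiwr] -> 11 lines: ubx jmdb wvg vfiwr djqbp ywr kflup csl kdxd ytbn evki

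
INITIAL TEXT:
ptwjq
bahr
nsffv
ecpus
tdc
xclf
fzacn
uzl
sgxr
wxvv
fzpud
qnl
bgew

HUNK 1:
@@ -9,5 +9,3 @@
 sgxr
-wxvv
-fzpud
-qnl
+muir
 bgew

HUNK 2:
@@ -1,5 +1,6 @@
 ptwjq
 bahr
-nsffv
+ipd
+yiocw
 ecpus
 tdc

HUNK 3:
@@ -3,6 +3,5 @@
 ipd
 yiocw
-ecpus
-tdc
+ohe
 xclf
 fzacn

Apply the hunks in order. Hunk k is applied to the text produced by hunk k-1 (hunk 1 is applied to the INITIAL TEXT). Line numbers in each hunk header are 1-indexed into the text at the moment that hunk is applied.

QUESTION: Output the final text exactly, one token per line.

Hunk 1: at line 9 remove [wxvv,fzpud,qnl] add [muir] -> 11 lines: ptwjq bahr nsffv ecpus tdc xclf fzacn uzl sgxr muir bgew
Hunk 2: at line 1 remove [nsffv] add [ipd,yiocw] -> 12 lines: ptwjq bahr ipd yiocw ecpus tdc xclf fzacn uzl sgxr muir bgew
Hunk 3: at line 3 remove [ecpus,tdc] add [ohe] -> 11 lines: ptwjq bahr ipd yiocw ohe xclf fzacn uzl sgxr muir bgew

Answer: ptwjq
bahr
ipd
yiocw
ohe
xclf
fzacn
uzl
sgxr
muir
bgew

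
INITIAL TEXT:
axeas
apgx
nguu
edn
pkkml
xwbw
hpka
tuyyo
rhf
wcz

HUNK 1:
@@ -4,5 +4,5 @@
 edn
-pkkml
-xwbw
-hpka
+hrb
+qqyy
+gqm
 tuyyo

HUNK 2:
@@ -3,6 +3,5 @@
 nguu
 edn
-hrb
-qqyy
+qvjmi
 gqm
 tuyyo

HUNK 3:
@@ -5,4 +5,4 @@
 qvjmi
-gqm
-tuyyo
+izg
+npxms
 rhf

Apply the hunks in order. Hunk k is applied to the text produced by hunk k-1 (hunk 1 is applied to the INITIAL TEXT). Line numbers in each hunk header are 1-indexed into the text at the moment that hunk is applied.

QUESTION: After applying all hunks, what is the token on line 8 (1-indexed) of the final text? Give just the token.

Hunk 1: at line 4 remove [pkkml,xwbw,hpka] add [hrb,qqyy,gqm] -> 10 lines: axeas apgx nguu edn hrb qqyy gqm tuyyo rhf wcz
Hunk 2: at line 3 remove [hrb,qqyy] add [qvjmi] -> 9 lines: axeas apgx nguu edn qvjmi gqm tuyyo rhf wcz
Hunk 3: at line 5 remove [gqm,tuyyo] add [izg,npxms] -> 9 lines: axeas apgx nguu edn qvjmi izg npxms rhf wcz
Final line 8: rhf

Answer: rhf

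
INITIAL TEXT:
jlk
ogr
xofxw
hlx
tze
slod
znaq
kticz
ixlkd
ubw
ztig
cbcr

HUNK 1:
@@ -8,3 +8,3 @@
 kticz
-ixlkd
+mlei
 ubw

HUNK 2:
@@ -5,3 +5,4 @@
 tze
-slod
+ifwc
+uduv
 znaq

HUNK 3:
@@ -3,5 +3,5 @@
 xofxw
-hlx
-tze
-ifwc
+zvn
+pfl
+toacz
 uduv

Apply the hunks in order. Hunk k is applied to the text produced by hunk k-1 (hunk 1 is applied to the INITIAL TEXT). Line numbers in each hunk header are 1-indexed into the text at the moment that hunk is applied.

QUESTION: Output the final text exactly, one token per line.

Answer: jlk
ogr
xofxw
zvn
pfl
toacz
uduv
znaq
kticz
mlei
ubw
ztig
cbcr

Derivation:
Hunk 1: at line 8 remove [ixlkd] add [mlei] -> 12 lines: jlk ogr xofxw hlx tze slod znaq kticz mlei ubw ztig cbcr
Hunk 2: at line 5 remove [slod] add [ifwc,uduv] -> 13 lines: jlk ogr xofxw hlx tze ifwc uduv znaq kticz mlei ubw ztig cbcr
Hunk 3: at line 3 remove [hlx,tze,ifwc] add [zvn,pfl,toacz] -> 13 lines: jlk ogr xofxw zvn pfl toacz uduv znaq kticz mlei ubw ztig cbcr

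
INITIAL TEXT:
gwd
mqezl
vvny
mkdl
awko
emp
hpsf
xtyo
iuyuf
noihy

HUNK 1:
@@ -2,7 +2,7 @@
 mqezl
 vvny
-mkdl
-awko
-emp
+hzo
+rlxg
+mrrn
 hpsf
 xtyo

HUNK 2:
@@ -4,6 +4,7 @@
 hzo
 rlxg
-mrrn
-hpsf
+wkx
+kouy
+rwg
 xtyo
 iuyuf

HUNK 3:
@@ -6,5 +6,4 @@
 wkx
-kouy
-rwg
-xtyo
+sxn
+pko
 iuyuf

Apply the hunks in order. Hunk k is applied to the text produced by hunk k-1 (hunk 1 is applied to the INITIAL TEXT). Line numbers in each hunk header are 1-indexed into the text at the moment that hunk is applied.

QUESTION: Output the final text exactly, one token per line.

Answer: gwd
mqezl
vvny
hzo
rlxg
wkx
sxn
pko
iuyuf
noihy

Derivation:
Hunk 1: at line 2 remove [mkdl,awko,emp] add [hzo,rlxg,mrrn] -> 10 lines: gwd mqezl vvny hzo rlxg mrrn hpsf xtyo iuyuf noihy
Hunk 2: at line 4 remove [mrrn,hpsf] add [wkx,kouy,rwg] -> 11 lines: gwd mqezl vvny hzo rlxg wkx kouy rwg xtyo iuyuf noihy
Hunk 3: at line 6 remove [kouy,rwg,xtyo] add [sxn,pko] -> 10 lines: gwd mqezl vvny hzo rlxg wkx sxn pko iuyuf noihy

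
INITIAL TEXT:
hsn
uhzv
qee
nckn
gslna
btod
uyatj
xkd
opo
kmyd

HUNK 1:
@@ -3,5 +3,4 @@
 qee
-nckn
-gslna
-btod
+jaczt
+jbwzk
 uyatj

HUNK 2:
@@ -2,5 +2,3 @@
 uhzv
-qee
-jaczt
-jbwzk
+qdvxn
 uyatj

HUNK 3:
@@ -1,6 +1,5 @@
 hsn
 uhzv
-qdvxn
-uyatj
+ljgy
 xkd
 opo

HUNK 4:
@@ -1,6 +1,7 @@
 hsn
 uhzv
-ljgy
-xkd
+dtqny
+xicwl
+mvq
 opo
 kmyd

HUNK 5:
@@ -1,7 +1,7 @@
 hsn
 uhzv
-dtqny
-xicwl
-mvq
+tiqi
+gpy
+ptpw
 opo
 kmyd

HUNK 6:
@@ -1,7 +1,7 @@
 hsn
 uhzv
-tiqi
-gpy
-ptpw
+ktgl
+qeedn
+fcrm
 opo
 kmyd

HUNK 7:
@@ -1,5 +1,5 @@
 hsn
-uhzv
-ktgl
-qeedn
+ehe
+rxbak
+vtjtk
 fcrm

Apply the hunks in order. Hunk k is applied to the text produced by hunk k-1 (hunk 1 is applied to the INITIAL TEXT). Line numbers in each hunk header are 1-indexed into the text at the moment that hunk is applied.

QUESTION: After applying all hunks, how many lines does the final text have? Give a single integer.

Answer: 7

Derivation:
Hunk 1: at line 3 remove [nckn,gslna,btod] add [jaczt,jbwzk] -> 9 lines: hsn uhzv qee jaczt jbwzk uyatj xkd opo kmyd
Hunk 2: at line 2 remove [qee,jaczt,jbwzk] add [qdvxn] -> 7 lines: hsn uhzv qdvxn uyatj xkd opo kmyd
Hunk 3: at line 1 remove [qdvxn,uyatj] add [ljgy] -> 6 lines: hsn uhzv ljgy xkd opo kmyd
Hunk 4: at line 1 remove [ljgy,xkd] add [dtqny,xicwl,mvq] -> 7 lines: hsn uhzv dtqny xicwl mvq opo kmyd
Hunk 5: at line 1 remove [dtqny,xicwl,mvq] add [tiqi,gpy,ptpw] -> 7 lines: hsn uhzv tiqi gpy ptpw opo kmyd
Hunk 6: at line 1 remove [tiqi,gpy,ptpw] add [ktgl,qeedn,fcrm] -> 7 lines: hsn uhzv ktgl qeedn fcrm opo kmyd
Hunk 7: at line 1 remove [uhzv,ktgl,qeedn] add [ehe,rxbak,vtjtk] -> 7 lines: hsn ehe rxbak vtjtk fcrm opo kmyd
Final line count: 7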